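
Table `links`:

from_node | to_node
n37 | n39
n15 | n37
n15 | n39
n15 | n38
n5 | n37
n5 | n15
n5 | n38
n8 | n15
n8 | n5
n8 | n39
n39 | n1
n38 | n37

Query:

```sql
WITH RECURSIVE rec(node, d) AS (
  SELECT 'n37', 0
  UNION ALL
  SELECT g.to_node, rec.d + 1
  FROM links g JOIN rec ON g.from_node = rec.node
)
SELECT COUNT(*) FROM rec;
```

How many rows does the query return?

Base: (n37, d=0).
Iteration 1: edges from {n37} -> (n39, d=1).
Iteration 2: edges from {n39} -> (n1, d=2).
Iteration 3: no outgoing edges from {n1}; recursion stops.
Total rows emitted: 3.

3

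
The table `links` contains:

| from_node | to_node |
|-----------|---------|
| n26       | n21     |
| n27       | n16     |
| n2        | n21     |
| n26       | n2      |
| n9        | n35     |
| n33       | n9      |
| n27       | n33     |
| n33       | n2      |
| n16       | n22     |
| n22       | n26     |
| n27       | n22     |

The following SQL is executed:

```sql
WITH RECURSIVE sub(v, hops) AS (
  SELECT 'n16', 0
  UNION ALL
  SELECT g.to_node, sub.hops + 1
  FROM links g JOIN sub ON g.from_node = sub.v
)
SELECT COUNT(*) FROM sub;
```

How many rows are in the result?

6

Base: (n16, hops=0).
Iteration 1: edges from {n16} -> (n22, hops=1).
Iteration 2: edges from {n22} -> (n26, hops=2).
Iteration 3: edges from {n26} -> (n2, hops=3), (n21, hops=3).
Iteration 4: edges from {n2,n21} -> (n21, hops=4).
Iteration 5: no outgoing edges from {n21}; recursion stops.
Total rows emitted: 6.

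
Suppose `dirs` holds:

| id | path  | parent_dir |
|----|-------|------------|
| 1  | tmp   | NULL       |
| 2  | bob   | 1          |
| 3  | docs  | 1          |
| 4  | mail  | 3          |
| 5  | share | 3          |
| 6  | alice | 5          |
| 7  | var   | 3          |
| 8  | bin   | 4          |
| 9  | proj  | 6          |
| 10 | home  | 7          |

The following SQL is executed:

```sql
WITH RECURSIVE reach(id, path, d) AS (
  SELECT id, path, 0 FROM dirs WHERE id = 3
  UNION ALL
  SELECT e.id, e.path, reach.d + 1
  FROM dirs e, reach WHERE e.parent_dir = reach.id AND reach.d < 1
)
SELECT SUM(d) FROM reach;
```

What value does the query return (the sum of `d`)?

3

Base: id=3 (docs) at d 0.
Iteration 1: rows with parent_dir in {3} -> mail (id 4, d 1), share (id 5, d 1), var (id 7, d 1).
Iteration 2: d < 1 fails for all current rows; recursion stops.
SUM(d) = 0 + 1 + 1 + 1 = 3.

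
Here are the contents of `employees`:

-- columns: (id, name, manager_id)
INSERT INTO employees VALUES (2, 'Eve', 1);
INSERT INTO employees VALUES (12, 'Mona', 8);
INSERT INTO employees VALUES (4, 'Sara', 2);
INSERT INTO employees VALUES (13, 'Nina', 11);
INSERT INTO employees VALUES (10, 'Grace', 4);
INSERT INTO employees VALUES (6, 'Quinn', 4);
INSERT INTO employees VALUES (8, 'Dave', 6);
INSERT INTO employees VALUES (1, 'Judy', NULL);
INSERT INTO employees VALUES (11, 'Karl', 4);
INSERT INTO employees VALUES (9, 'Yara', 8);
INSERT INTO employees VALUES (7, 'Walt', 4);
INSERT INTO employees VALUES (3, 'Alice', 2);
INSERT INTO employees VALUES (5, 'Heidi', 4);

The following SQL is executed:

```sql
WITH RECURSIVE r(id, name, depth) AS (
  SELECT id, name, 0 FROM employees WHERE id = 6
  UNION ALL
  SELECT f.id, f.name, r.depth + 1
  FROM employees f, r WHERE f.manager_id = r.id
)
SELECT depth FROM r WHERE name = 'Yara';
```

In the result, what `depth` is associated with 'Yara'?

Base: id=6 (Quinn) at depth 0.
Iteration 1: rows with manager_id in {6} -> Dave (id 8, depth 1).
Iteration 2: rows with manager_id in {8} -> Yara (id 9, depth 2), Mona (id 12, depth 2).
Iteration 3: no rows with manager_id in {9,12}; recursion stops.

2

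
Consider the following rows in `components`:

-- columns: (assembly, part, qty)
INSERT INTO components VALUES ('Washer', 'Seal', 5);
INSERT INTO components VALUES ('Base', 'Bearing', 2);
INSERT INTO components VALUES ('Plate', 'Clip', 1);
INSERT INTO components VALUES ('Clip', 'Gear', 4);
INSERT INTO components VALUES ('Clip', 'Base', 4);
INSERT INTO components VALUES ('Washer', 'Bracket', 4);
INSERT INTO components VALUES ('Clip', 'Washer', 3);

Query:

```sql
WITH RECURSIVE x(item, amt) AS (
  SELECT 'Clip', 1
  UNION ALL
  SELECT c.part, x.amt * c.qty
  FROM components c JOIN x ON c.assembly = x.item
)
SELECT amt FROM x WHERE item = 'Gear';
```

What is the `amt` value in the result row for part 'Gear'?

4

Base: (Clip, amt=1).
Iteration 1: components of {Clip} -> Base = 1*4 = 4, Gear = 1*4 = 4, Washer = 1*3 = 3.
Iteration 2: components of {Base,Gear,Washer} -> Bearing = 4*2 = 8, Bracket = 3*4 = 12, Seal = 3*5 = 15.
Iteration 3: no further components; recursion stops.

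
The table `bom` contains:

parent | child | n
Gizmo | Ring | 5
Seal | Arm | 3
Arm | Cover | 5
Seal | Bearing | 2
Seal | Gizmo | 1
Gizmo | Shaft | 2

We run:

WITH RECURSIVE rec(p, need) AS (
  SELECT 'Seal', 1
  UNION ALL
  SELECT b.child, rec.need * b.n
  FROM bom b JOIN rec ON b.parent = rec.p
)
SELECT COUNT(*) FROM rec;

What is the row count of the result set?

Base: (Seal, need=1).
Iteration 1: components of {Seal} -> Arm = 1*3 = 3, Bearing = 1*2 = 2, Gizmo = 1*1 = 1.
Iteration 2: components of {Arm,Bearing,Gizmo} -> Cover = 3*5 = 15, Ring = 1*5 = 5, Shaft = 1*2 = 2.
Iteration 3: no further components; recursion stops.
Total rows emitted: 7.

7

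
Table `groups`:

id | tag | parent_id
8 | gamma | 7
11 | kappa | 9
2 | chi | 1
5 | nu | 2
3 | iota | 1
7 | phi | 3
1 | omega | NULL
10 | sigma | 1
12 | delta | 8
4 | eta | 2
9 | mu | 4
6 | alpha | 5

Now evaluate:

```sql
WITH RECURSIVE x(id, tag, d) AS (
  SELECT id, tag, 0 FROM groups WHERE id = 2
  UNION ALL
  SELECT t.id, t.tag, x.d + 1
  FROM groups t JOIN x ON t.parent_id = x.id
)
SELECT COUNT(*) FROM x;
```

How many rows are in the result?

6

Base: id=2 (chi) at d 0.
Iteration 1: rows with parent_id in {2} -> eta (id 4, d 1), nu (id 5, d 1).
Iteration 2: rows with parent_id in {4,5} -> alpha (id 6, d 2), mu (id 9, d 2).
Iteration 3: rows with parent_id in {6,9} -> kappa (id 11, d 3).
Iteration 4: no rows with parent_id in {11}; recursion stops.
Total rows emitted: 6.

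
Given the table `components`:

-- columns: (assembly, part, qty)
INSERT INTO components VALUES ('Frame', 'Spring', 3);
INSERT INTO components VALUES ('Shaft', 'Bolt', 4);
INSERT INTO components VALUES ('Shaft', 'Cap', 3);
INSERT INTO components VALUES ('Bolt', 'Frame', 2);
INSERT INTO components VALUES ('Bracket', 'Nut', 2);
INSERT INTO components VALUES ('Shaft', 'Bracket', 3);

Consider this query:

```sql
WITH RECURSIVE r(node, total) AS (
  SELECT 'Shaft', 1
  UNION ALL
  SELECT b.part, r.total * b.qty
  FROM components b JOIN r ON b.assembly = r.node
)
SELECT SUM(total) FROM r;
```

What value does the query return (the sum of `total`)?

49

Base: (Shaft, total=1).
Iteration 1: components of {Shaft} -> Bolt = 1*4 = 4, Bracket = 1*3 = 3, Cap = 1*3 = 3.
Iteration 2: components of {Bolt,Bracket,Cap} -> Frame = 4*2 = 8, Nut = 3*2 = 6.
Iteration 3: components of {Frame,Nut} -> Spring = 8*3 = 24.
Iteration 4: no further components; recursion stops.
SUM(total) = 1 + 3 + 4 + 3 + 6 + 8 + 24 = 49.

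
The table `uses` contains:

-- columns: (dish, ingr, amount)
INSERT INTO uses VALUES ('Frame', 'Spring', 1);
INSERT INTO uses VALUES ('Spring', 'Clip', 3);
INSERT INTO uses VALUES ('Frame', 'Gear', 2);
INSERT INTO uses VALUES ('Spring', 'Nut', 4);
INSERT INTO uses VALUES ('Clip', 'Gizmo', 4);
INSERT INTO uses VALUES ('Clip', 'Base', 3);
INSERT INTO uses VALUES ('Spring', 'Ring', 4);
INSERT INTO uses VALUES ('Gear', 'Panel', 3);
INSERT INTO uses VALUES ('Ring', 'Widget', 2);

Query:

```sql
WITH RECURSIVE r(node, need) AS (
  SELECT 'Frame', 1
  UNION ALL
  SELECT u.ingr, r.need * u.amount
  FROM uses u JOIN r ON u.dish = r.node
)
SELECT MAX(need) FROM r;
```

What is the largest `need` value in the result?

Base: (Frame, need=1).
Iteration 1: components of {Frame} -> Gear = 1*2 = 2, Spring = 1*1 = 1.
Iteration 2: components of {Gear,Spring} -> Clip = 1*3 = 3, Nut = 1*4 = 4, Panel = 2*3 = 6, Ring = 1*4 = 4.
Iteration 3: components of {Clip,Nut,Panel,Ring} -> Base = 3*3 = 9, Gizmo = 3*4 = 12, Widget = 4*2 = 8.
Iteration 4: no further components; recursion stops.
need values: 1, 1, 2, 3, 4, 4, 6, 12, 9, 8; the maximum is 12.

12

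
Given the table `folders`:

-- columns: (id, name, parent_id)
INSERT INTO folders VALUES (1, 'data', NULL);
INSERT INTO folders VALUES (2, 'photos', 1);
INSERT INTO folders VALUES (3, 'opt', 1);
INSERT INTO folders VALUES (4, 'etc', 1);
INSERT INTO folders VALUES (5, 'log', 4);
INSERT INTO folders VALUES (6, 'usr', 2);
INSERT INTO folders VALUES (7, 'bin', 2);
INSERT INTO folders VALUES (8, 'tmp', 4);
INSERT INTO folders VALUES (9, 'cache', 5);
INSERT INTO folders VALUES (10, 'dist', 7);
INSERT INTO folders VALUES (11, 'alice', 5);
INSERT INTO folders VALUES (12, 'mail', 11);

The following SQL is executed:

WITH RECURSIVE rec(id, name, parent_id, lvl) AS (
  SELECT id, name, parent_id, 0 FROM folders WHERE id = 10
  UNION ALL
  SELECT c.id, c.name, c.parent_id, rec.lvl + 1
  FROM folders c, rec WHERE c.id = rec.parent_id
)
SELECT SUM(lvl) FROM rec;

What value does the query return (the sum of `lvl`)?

Base: id=10 (dist), parent_id=7, lvl 0.
Iteration 1: join on id=7 -> bin (id 7, parent_id=2, lvl 1).
Iteration 2: join on id=2 -> photos (id 2, parent_id=1, lvl 2).
Iteration 3: join on id=1 -> data (id 1, parent_id=NULL, lvl 3).
Iteration 4: parent_id is NULL; no match; recursion stops.
SUM(lvl) = 0 + 1 + 2 + 3 = 6.

6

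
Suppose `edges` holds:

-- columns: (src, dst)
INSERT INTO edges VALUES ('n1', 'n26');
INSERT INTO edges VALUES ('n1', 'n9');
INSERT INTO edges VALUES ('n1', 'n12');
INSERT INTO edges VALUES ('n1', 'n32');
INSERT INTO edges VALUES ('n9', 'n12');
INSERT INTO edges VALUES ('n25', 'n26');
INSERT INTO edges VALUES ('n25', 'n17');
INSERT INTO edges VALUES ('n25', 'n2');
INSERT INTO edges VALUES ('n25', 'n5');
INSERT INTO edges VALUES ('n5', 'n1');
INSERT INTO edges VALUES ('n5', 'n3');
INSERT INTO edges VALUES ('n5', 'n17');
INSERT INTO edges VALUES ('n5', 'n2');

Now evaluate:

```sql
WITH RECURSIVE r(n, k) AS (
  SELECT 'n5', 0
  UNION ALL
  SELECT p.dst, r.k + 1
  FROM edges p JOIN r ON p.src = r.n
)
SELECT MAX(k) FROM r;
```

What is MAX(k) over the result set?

Base: (n5, k=0).
Iteration 1: edges from {n5} -> (n1, k=1), (n17, k=1), (n2, k=1), (n3, k=1).
Iteration 2: edges from {n1,n17,n2,n3} -> (n12, k=2), (n26, k=2), (n32, k=2), (n9, k=2).
Iteration 3: edges from {n12,n26,n32,n9} -> (n12, k=3).
Iteration 4: no outgoing edges from {n12}; recursion stops.
k values: 0, 1, 1, 1, 1, 2, 2, 2, 2, 3; the maximum is 3.

3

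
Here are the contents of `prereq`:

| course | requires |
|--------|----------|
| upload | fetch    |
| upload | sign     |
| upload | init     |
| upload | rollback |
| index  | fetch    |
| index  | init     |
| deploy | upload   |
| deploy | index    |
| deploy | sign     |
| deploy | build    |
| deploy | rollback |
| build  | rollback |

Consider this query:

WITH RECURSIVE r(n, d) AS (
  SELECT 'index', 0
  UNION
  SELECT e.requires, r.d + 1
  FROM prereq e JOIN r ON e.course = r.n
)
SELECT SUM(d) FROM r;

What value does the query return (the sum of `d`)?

2

Base: (index, d=0).
Iteration 1: edges from {index} -> (fetch, d=1), (init, d=1).
Iteration 2: no outgoing edges from {fetch,init}; recursion stops.
SUM(d) = 0 + 1 + 1 = 2.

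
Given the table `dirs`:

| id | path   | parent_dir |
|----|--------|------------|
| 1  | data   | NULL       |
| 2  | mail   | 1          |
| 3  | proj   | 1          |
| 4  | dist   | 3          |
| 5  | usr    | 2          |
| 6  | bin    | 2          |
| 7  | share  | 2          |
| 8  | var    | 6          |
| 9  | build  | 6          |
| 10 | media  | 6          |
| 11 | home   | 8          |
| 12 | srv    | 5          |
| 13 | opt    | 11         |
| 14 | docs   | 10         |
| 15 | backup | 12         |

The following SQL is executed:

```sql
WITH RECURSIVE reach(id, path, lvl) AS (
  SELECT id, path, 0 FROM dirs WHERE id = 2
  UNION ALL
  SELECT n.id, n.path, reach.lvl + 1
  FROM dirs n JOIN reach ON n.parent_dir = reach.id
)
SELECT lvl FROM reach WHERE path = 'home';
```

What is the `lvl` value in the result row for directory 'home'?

3

Base: id=2 (mail) at lvl 0.
Iteration 1: rows with parent_dir in {2} -> usr (id 5, lvl 1), bin (id 6, lvl 1), share (id 7, lvl 1).
Iteration 2: rows with parent_dir in {5,6,7} -> var (id 8, lvl 2), build (id 9, lvl 2), media (id 10, lvl 2), srv (id 12, lvl 2).
Iteration 3: rows with parent_dir in {8,9,10,12} -> home (id 11, lvl 3), docs (id 14, lvl 3), backup (id 15, lvl 3).
Iteration 4: rows with parent_dir in {11,14,15} -> opt (id 13, lvl 4).
Iteration 5: no rows with parent_dir in {13}; recursion stops.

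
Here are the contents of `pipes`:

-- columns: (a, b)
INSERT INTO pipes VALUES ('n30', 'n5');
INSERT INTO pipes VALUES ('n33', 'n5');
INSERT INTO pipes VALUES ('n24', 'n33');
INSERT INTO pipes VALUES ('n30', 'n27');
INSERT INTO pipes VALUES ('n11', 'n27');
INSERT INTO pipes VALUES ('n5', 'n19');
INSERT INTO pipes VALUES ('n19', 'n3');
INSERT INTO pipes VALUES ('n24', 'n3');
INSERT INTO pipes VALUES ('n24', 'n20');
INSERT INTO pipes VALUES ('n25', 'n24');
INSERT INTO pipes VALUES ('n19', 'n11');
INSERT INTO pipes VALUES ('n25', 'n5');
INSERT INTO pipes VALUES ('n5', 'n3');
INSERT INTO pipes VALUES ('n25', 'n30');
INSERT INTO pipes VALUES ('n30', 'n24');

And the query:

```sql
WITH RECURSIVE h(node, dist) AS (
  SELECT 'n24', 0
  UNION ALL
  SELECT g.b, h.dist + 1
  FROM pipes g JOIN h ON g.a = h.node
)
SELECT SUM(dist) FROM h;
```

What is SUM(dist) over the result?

24

Base: (n24, dist=0).
Iteration 1: edges from {n24} -> (n20, dist=1), (n3, dist=1), (n33, dist=1).
Iteration 2: edges from {n20,n3,n33} -> (n5, dist=2).
Iteration 3: edges from {n5} -> (n19, dist=3), (n3, dist=3).
Iteration 4: edges from {n19,n3} -> (n11, dist=4), (n3, dist=4).
Iteration 5: edges from {n11,n3} -> (n27, dist=5).
Iteration 6: no outgoing edges from {n27}; recursion stops.
SUM(dist) = 0 + 1 + 1 + 1 + 2 + 3 + 3 + 4 + 4 + 5 = 24.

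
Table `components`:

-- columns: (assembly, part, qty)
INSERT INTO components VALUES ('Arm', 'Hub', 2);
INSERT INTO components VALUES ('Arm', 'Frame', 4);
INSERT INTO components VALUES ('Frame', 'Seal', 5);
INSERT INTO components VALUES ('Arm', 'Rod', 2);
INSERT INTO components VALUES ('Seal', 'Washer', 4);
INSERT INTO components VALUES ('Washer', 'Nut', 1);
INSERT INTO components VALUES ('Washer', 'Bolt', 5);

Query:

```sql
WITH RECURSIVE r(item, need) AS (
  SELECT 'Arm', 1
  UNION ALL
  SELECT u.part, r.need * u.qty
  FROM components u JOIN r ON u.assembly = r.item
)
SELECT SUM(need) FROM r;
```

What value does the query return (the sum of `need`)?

589

Base: (Arm, need=1).
Iteration 1: components of {Arm} -> Frame = 1*4 = 4, Hub = 1*2 = 2, Rod = 1*2 = 2.
Iteration 2: components of {Frame,Hub,Rod} -> Seal = 4*5 = 20.
Iteration 3: components of {Seal} -> Washer = 20*4 = 80.
Iteration 4: components of {Washer} -> Bolt = 80*5 = 400, Nut = 80*1 = 80.
Iteration 5: no further components; recursion stops.
SUM(need) = 1 + 2 + 4 + 2 + 20 + 80 + 80 + 400 = 589.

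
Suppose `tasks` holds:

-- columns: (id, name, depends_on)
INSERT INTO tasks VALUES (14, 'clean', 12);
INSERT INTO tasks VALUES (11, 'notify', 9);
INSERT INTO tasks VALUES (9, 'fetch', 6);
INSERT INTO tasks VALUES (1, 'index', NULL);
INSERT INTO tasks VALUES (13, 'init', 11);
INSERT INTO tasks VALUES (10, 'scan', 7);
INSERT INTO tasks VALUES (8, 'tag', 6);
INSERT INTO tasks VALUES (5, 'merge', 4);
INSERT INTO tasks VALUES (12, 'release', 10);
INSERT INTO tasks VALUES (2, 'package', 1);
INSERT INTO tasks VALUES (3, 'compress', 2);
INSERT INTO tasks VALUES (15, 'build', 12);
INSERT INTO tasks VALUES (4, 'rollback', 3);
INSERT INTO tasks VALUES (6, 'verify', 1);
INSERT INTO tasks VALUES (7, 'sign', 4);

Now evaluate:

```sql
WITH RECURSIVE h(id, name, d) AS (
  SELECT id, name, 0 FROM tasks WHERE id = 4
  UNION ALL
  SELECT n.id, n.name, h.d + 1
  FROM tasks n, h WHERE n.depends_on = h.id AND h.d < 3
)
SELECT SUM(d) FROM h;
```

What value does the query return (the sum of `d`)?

Base: id=4 (rollback) at d 0.
Iteration 1: rows with depends_on in {4} -> merge (id 5, d 1), sign (id 7, d 1).
Iteration 2: rows with depends_on in {5,7} -> scan (id 10, d 2).
Iteration 3: rows with depends_on in {10} -> release (id 12, d 3).
Iteration 4: d < 3 fails for all current rows; recursion stops.
SUM(d) = 0 + 1 + 1 + 2 + 3 = 7.

7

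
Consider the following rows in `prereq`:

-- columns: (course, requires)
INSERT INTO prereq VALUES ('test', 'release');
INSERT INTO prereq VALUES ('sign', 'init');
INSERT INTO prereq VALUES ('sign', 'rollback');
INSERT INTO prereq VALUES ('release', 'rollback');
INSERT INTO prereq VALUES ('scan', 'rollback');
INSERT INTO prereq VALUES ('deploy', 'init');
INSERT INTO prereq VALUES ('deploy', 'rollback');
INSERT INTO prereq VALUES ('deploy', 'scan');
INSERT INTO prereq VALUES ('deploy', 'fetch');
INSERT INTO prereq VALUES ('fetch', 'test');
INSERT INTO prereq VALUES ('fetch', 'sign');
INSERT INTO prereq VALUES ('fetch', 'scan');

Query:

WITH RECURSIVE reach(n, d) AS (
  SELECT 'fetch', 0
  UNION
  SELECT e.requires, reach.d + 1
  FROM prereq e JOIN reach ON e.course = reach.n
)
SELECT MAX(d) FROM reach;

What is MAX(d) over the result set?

3

Base: (fetch, d=0).
Iteration 1: edges from {fetch} -> (scan, d=1), (sign, d=1), (test, d=1).
Iteration 2: edges from {scan,sign,test} -> (init, d=2), (release, d=2), (rollback, d=2). [UNION drops 1 duplicate row(s)]
Iteration 3: edges from {init,release,rollback} -> (rollback, d=3).
Iteration 4: no outgoing edges from {rollback}; recursion stops.
d values: 0, 1, 1, 1, 2, 2, 2, 3; the maximum is 3.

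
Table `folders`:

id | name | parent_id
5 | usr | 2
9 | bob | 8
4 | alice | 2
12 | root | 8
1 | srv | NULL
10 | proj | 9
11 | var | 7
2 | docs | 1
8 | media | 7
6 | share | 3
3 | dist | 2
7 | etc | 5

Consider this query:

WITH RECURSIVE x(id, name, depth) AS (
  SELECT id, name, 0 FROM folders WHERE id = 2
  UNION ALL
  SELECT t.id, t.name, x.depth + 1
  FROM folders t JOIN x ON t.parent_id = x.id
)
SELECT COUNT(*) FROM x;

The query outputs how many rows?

Base: id=2 (docs) at depth 0.
Iteration 1: rows with parent_id in {2} -> dist (id 3, depth 1), alice (id 4, depth 1), usr (id 5, depth 1).
Iteration 2: rows with parent_id in {3,4,5} -> share (id 6, depth 2), etc (id 7, depth 2).
Iteration 3: rows with parent_id in {6,7} -> media (id 8, depth 3), var (id 11, depth 3).
Iteration 4: rows with parent_id in {8,11} -> bob (id 9, depth 4), root (id 12, depth 4).
Iteration 5: rows with parent_id in {9,12} -> proj (id 10, depth 5).
Iteration 6: no rows with parent_id in {10}; recursion stops.
Total rows emitted: 11.

11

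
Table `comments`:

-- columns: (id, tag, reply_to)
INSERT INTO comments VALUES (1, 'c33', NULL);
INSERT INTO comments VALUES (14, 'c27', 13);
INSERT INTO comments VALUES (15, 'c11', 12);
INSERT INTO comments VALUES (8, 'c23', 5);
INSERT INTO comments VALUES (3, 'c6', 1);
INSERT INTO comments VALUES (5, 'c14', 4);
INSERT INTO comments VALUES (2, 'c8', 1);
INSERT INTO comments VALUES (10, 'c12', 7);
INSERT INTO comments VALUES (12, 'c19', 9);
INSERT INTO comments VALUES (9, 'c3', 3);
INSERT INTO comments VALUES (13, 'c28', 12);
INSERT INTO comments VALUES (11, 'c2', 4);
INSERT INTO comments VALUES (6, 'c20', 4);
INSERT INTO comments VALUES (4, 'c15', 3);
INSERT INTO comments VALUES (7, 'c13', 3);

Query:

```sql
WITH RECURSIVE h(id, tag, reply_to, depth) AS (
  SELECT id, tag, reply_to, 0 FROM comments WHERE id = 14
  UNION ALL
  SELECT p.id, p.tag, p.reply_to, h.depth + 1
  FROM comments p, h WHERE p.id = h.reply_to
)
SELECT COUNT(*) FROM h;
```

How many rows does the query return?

6

Base: id=14 (c27), reply_to=13, depth 0.
Iteration 1: join on id=13 -> c28 (id 13, reply_to=12, depth 1).
Iteration 2: join on id=12 -> c19 (id 12, reply_to=9, depth 2).
Iteration 3: join on id=9 -> c3 (id 9, reply_to=3, depth 3).
Iteration 4: join on id=3 -> c6 (id 3, reply_to=1, depth 4).
Iteration 5: join on id=1 -> c33 (id 1, reply_to=NULL, depth 5).
Iteration 6: reply_to is NULL; no match; recursion stops.
Total rows emitted: 6.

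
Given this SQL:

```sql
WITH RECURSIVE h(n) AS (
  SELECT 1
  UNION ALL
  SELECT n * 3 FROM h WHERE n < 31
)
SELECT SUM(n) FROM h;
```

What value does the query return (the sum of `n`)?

Base: n=1.
Iteration 1: 1 < 31 holds -> n = 1 * 3 = 3.
Iteration 2: 3 < 31 holds -> n = 3 * 3 = 9.
Iteration 3: 9 < 31 holds -> n = 9 * 3 = 27.
Iteration 4: 27 < 31 holds -> n = 27 * 3 = 81.
Iteration 5: 81 < 31 fails; recursion stops.
SUM(n) = 1 + 3 + 9 + 27 + 81 = 121.

121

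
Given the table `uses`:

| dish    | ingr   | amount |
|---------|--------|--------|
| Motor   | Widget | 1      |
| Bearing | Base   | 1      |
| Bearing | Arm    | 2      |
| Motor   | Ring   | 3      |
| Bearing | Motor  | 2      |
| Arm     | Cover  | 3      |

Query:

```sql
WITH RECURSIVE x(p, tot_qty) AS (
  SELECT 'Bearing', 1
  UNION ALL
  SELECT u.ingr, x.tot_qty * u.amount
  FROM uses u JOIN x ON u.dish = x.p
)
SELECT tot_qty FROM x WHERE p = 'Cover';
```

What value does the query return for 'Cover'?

Base: (Bearing, tot_qty=1).
Iteration 1: components of {Bearing} -> Arm = 1*2 = 2, Base = 1*1 = 1, Motor = 1*2 = 2.
Iteration 2: components of {Arm,Base,Motor} -> Cover = 2*3 = 6, Ring = 2*3 = 6, Widget = 2*1 = 2.
Iteration 3: no further components; recursion stops.

6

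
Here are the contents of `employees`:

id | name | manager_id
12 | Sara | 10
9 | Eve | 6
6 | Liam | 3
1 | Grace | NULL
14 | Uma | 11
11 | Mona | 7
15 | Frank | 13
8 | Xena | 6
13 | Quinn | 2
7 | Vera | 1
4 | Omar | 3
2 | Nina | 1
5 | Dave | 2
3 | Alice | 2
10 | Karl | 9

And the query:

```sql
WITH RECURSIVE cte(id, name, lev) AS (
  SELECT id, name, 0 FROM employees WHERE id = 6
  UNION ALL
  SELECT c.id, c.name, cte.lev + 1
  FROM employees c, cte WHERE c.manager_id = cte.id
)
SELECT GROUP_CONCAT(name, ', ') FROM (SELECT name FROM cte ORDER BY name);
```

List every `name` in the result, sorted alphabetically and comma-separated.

Base: id=6 (Liam) at lev 0.
Iteration 1: rows with manager_id in {6} -> Xena (id 8, lev 1), Eve (id 9, lev 1).
Iteration 2: rows with manager_id in {8,9} -> Karl (id 10, lev 2).
Iteration 3: rows with manager_id in {10} -> Sara (id 12, lev 3).
Iteration 4: no rows with manager_id in {12}; recursion stops.

Eve, Karl, Liam, Sara, Xena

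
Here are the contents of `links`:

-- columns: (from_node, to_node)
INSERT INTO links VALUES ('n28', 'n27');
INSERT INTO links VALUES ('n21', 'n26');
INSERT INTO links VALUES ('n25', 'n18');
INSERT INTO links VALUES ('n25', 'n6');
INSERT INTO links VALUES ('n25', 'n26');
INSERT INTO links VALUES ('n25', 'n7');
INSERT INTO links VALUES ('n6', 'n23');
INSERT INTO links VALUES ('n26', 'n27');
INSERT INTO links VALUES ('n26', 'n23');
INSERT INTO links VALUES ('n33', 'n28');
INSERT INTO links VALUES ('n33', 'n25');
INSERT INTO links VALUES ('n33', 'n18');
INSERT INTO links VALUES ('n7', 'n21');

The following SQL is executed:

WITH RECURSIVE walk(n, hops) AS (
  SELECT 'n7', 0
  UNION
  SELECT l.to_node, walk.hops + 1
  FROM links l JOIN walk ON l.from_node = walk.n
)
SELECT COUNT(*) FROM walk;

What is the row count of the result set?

5

Base: (n7, hops=0).
Iteration 1: edges from {n7} -> (n21, hops=1).
Iteration 2: edges from {n21} -> (n26, hops=2).
Iteration 3: edges from {n26} -> (n23, hops=3), (n27, hops=3).
Iteration 4: no outgoing edges from {n23,n27}; recursion stops.
Total rows emitted: 5.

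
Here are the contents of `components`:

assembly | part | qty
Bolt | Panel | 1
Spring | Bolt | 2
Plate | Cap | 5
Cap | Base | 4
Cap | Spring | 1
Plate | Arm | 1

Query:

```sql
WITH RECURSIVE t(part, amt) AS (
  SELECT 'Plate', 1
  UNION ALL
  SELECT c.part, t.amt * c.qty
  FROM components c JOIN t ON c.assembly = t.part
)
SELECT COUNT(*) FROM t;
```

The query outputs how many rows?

Base: (Plate, amt=1).
Iteration 1: components of {Plate} -> Arm = 1*1 = 1, Cap = 1*5 = 5.
Iteration 2: components of {Arm,Cap} -> Base = 5*4 = 20, Spring = 5*1 = 5.
Iteration 3: components of {Base,Spring} -> Bolt = 5*2 = 10.
Iteration 4: components of {Bolt} -> Panel = 10*1 = 10.
Iteration 5: no further components; recursion stops.
Total rows emitted: 7.

7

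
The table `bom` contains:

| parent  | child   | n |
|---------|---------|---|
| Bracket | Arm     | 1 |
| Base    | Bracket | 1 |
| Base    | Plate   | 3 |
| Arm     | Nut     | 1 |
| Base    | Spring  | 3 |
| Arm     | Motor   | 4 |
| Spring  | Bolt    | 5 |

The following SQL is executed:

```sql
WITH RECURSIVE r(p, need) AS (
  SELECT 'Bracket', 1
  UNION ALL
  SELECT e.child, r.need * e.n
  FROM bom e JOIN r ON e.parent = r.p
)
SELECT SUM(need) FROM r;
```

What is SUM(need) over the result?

7

Base: (Bracket, need=1).
Iteration 1: components of {Bracket} -> Arm = 1*1 = 1.
Iteration 2: components of {Arm} -> Motor = 1*4 = 4, Nut = 1*1 = 1.
Iteration 3: no further components; recursion stops.
SUM(need) = 1 + 1 + 1 + 4 = 7.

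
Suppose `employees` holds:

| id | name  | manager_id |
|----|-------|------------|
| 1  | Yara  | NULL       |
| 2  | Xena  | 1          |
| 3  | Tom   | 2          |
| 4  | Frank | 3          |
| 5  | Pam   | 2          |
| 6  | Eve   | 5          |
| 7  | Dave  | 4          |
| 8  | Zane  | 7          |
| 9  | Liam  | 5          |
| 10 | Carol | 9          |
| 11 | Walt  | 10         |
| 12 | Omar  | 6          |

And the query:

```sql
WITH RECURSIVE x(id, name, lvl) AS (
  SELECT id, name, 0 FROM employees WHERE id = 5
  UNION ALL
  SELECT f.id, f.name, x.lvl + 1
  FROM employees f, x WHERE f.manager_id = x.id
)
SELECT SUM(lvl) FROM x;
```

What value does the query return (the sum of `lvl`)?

Base: id=5 (Pam) at lvl 0.
Iteration 1: rows with manager_id in {5} -> Eve (id 6, lvl 1), Liam (id 9, lvl 1).
Iteration 2: rows with manager_id in {6,9} -> Carol (id 10, lvl 2), Omar (id 12, lvl 2).
Iteration 3: rows with manager_id in {10,12} -> Walt (id 11, lvl 3).
Iteration 4: no rows with manager_id in {11}; recursion stops.
SUM(lvl) = 0 + 1 + 1 + 2 + 2 + 3 = 9.

9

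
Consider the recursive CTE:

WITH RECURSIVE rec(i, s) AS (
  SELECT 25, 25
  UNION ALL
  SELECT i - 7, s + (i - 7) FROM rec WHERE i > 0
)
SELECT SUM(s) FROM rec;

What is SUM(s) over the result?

Base: i=25, s=25.
Iteration 1: 25 > 0 holds -> i = 25 - 7 = 18, s = 25 + 18 = 43.
Iteration 2: 18 > 0 holds -> i = 18 - 7 = 11, s = 43 + 11 = 54.
Iteration 3: 11 > 0 holds -> i = 11 - 7 = 4, s = 54 + 4 = 58.
Iteration 4: 4 > 0 holds -> i = 4 - 7 = -3, s = 58 + -3 = 55.
Iteration 5: -3 > 0 fails; recursion stops.
SUM(s) = 25 + 43 + 54 + 58 + 55 = 235.

235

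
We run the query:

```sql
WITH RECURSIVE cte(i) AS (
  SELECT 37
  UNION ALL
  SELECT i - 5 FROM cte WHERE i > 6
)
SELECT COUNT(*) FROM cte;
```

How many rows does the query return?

8

Base: i=37.
Iteration 1: 37 > 6 holds -> i = 37 - 5 = 32.
Iteration 2: 32 > 6 holds -> i = 32 - 5 = 27.
Iteration 3: 27 > 6 holds -> i = 27 - 5 = 22.
Iteration 4: 22 > 6 holds -> i = 22 - 5 = 17.
Iteration 5: 17 > 6 holds -> i = 17 - 5 = 12.
Iteration 6: 12 > 6 holds -> i = 12 - 5 = 7.
Iteration 7: 7 > 6 holds -> i = 7 - 5 = 2.
Iteration 8: 2 > 6 fails; recursion stops.
Total rows emitted: 8.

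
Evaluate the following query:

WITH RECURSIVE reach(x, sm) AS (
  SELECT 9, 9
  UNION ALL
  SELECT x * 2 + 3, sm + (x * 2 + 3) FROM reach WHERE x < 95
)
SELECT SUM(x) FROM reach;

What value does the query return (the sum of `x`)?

Base: x=9, sm=9.
Iteration 1: 9 < 95 holds -> x = 9 * 2 + 3 = 21, sm = 9 + 21 = 30.
Iteration 2: 21 < 95 holds -> x = 21 * 2 + 3 = 45, sm = 30 + 45 = 75.
Iteration 3: 45 < 95 holds -> x = 45 * 2 + 3 = 93, sm = 75 + 93 = 168.
Iteration 4: 93 < 95 holds -> x = 93 * 2 + 3 = 189, sm = 168 + 189 = 357.
Iteration 5: 189 < 95 fails; recursion stops.
SUM(x) = 9 + 21 + 45 + 93 + 189 = 357.

357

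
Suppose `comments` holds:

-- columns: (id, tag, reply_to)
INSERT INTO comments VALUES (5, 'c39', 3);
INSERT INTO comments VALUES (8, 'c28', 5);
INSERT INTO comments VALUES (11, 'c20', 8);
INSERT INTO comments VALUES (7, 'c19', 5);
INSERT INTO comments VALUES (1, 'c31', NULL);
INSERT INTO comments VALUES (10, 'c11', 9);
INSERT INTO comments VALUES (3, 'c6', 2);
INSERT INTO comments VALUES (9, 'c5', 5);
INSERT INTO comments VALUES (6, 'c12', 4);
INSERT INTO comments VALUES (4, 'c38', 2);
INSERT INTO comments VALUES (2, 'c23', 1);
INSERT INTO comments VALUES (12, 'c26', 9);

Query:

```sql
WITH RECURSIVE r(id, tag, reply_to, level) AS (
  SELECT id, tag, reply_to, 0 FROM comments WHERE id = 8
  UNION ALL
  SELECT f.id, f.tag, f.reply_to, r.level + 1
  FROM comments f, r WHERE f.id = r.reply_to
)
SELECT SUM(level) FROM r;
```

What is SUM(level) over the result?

Base: id=8 (c28), reply_to=5, level 0.
Iteration 1: join on id=5 -> c39 (id 5, reply_to=3, level 1).
Iteration 2: join on id=3 -> c6 (id 3, reply_to=2, level 2).
Iteration 3: join on id=2 -> c23 (id 2, reply_to=1, level 3).
Iteration 4: join on id=1 -> c31 (id 1, reply_to=NULL, level 4).
Iteration 5: reply_to is NULL; no match; recursion stops.
SUM(level) = 0 + 1 + 2 + 3 + 4 = 10.

10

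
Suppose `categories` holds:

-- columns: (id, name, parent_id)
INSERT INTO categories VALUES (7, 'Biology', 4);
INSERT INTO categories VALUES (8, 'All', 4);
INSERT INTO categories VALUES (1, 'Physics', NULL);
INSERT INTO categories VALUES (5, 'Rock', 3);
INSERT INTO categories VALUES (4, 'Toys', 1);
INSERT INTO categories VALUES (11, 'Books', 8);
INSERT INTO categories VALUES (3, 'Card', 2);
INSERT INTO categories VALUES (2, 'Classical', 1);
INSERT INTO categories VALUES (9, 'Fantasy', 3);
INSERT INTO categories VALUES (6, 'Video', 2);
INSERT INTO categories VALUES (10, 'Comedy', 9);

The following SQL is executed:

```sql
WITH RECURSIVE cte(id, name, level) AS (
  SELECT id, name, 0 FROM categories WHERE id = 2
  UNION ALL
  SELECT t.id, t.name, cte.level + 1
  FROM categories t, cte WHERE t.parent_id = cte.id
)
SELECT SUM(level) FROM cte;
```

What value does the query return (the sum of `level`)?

Base: id=2 (Classical) at level 0.
Iteration 1: rows with parent_id in {2} -> Card (id 3, level 1), Video (id 6, level 1).
Iteration 2: rows with parent_id in {3,6} -> Rock (id 5, level 2), Fantasy (id 9, level 2).
Iteration 3: rows with parent_id in {5,9} -> Comedy (id 10, level 3).
Iteration 4: no rows with parent_id in {10}; recursion stops.
SUM(level) = 0 + 1 + 1 + 2 + 2 + 3 = 9.

9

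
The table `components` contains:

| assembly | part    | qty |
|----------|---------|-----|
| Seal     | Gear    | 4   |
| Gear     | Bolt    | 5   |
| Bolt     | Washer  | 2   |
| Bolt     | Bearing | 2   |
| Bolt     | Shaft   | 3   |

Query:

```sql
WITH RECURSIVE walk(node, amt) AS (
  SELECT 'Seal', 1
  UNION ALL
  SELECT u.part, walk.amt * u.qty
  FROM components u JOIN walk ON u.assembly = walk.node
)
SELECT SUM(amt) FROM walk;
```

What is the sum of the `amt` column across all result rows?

165

Base: (Seal, amt=1).
Iteration 1: components of {Seal} -> Gear = 1*4 = 4.
Iteration 2: components of {Gear} -> Bolt = 4*5 = 20.
Iteration 3: components of {Bolt} -> Bearing = 20*2 = 40, Shaft = 20*3 = 60, Washer = 20*2 = 40.
Iteration 4: no further components; recursion stops.
SUM(amt) = 1 + 4 + 20 + 40 + 40 + 60 = 165.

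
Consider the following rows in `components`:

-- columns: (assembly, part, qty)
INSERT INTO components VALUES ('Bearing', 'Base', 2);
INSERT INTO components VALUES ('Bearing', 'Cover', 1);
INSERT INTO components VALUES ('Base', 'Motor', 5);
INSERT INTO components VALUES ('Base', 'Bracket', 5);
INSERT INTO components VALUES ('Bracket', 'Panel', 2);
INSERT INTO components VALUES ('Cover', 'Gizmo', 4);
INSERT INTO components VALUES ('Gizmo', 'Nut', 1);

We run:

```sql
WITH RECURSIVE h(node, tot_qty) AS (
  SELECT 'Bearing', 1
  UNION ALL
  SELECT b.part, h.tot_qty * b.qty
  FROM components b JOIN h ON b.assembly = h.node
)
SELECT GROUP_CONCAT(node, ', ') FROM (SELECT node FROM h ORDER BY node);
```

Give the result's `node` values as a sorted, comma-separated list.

Base, Bearing, Bracket, Cover, Gizmo, Motor, Nut, Panel

Base: (Bearing, tot_qty=1).
Iteration 1: components of {Bearing} -> Base = 1*2 = 2, Cover = 1*1 = 1.
Iteration 2: components of {Base,Cover} -> Bracket = 2*5 = 10, Gizmo = 1*4 = 4, Motor = 2*5 = 10.
Iteration 3: components of {Bracket,Gizmo,Motor} -> Nut = 4*1 = 4, Panel = 10*2 = 20.
Iteration 4: no further components; recursion stops.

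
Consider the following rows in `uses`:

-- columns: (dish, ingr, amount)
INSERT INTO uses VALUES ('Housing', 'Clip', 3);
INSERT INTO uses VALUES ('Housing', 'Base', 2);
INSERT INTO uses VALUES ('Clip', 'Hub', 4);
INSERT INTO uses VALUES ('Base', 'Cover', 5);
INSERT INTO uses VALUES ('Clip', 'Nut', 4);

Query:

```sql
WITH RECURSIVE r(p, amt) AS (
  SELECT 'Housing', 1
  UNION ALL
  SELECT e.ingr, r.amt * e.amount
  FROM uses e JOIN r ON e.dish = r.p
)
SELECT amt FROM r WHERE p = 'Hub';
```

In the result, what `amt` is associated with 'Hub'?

Base: (Housing, amt=1).
Iteration 1: components of {Housing} -> Base = 1*2 = 2, Clip = 1*3 = 3.
Iteration 2: components of {Base,Clip} -> Cover = 2*5 = 10, Hub = 3*4 = 12, Nut = 3*4 = 12.
Iteration 3: no further components; recursion stops.

12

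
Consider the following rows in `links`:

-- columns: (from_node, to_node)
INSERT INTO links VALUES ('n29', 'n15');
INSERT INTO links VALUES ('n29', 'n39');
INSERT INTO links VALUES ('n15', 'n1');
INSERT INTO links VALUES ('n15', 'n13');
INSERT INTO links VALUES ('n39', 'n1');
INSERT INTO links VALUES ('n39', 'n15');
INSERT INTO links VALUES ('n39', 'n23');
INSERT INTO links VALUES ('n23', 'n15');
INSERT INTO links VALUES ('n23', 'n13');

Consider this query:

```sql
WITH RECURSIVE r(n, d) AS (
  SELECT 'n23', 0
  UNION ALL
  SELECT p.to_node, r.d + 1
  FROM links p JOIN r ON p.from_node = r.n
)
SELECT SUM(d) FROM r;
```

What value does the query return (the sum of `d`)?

6

Base: (n23, d=0).
Iteration 1: edges from {n23} -> (n13, d=1), (n15, d=1).
Iteration 2: edges from {n13,n15} -> (n1, d=2), (n13, d=2).
Iteration 3: no outgoing edges from {n1,n13}; recursion stops.
SUM(d) = 0 + 1 + 1 + 2 + 2 = 6.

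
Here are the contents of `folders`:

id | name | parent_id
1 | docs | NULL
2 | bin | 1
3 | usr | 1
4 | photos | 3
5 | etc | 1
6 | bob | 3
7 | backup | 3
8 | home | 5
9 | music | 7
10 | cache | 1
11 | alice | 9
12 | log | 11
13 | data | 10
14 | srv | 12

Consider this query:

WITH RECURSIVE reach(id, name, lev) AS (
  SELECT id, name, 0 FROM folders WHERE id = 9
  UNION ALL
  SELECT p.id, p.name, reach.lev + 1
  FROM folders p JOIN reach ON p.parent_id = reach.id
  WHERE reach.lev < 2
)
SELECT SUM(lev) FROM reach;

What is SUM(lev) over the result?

3

Base: id=9 (music) at lev 0.
Iteration 1: rows with parent_id in {9} -> alice (id 11, lev 1).
Iteration 2: rows with parent_id in {11} -> log (id 12, lev 2).
Iteration 3: lev < 2 fails for all current rows; recursion stops.
SUM(lev) = 0 + 1 + 2 = 3.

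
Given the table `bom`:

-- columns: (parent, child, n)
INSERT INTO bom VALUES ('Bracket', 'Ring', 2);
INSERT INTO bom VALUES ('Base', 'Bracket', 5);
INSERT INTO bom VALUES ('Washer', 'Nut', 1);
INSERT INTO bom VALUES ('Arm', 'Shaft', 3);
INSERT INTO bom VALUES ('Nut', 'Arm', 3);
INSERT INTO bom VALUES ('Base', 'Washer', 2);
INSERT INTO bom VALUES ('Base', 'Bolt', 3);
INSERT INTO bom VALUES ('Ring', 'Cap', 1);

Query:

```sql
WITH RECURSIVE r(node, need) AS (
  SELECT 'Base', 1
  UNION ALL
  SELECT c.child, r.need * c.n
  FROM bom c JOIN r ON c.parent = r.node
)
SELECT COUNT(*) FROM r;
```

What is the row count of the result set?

Base: (Base, need=1).
Iteration 1: components of {Base} -> Bolt = 1*3 = 3, Bracket = 1*5 = 5, Washer = 1*2 = 2.
Iteration 2: components of {Bolt,Bracket,Washer} -> Nut = 2*1 = 2, Ring = 5*2 = 10.
Iteration 3: components of {Nut,Ring} -> Arm = 2*3 = 6, Cap = 10*1 = 10.
Iteration 4: components of {Arm,Cap} -> Shaft = 6*3 = 18.
Iteration 5: no further components; recursion stops.
Total rows emitted: 9.

9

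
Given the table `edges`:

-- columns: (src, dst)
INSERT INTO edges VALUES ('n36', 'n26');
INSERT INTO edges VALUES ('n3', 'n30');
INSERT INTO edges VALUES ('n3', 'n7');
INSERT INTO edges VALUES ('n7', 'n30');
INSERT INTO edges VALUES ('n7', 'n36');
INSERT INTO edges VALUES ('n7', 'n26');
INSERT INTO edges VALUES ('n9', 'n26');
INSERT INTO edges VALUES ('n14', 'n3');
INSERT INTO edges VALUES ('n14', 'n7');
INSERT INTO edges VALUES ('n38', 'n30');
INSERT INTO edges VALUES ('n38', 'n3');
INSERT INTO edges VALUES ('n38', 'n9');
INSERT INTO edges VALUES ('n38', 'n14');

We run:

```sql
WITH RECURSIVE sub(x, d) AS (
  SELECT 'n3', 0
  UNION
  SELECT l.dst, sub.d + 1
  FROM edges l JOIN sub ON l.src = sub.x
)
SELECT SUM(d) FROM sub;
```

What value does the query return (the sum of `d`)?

Base: (n3, d=0).
Iteration 1: edges from {n3} -> (n30, d=1), (n7, d=1).
Iteration 2: edges from {n30,n7} -> (n26, d=2), (n30, d=2), (n36, d=2).
Iteration 3: edges from {n26,n30,n36} -> (n26, d=3).
Iteration 4: no outgoing edges from {n26}; recursion stops.
SUM(d) = 0 + 1 + 1 + 2 + 2 + 2 + 3 = 11.

11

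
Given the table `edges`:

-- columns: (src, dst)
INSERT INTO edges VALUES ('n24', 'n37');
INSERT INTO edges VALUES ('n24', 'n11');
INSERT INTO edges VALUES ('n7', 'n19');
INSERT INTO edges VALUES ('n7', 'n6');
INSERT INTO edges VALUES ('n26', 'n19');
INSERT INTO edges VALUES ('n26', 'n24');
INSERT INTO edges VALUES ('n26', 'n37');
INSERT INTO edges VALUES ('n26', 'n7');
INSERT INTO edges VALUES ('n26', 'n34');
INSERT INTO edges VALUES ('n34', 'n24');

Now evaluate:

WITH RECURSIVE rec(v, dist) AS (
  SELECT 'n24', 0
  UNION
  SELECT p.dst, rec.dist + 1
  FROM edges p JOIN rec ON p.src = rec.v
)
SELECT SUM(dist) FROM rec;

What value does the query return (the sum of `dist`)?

Base: (n24, dist=0).
Iteration 1: edges from {n24} -> (n11, dist=1), (n37, dist=1).
Iteration 2: no outgoing edges from {n11,n37}; recursion stops.
SUM(dist) = 0 + 1 + 1 = 2.

2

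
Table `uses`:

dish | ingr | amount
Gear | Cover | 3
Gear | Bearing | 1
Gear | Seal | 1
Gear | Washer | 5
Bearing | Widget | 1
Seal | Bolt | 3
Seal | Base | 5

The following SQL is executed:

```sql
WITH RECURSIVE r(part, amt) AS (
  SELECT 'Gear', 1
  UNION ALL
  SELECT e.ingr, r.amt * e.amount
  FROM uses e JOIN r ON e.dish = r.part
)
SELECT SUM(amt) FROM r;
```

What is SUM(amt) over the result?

20

Base: (Gear, amt=1).
Iteration 1: components of {Gear} -> Bearing = 1*1 = 1, Cover = 1*3 = 3, Seal = 1*1 = 1, Washer = 1*5 = 5.
Iteration 2: components of {Bearing,Cover,Seal,Washer} -> Base = 1*5 = 5, Bolt = 1*3 = 3, Widget = 1*1 = 1.
Iteration 3: no further components; recursion stops.
SUM(amt) = 1 + 3 + 1 + 1 + 5 + 1 + 3 + 5 = 20.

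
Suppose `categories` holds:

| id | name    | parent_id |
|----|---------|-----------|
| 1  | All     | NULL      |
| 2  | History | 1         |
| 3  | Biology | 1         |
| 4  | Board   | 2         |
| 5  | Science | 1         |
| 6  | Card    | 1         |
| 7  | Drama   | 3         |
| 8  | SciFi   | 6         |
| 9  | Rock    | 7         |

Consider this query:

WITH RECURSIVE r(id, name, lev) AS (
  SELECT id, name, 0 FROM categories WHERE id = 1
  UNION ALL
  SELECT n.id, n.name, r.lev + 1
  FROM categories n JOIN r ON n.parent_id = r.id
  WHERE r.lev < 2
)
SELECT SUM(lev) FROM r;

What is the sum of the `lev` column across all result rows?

Base: id=1 (All) at lev 0.
Iteration 1: rows with parent_id in {1} -> History (id 2, lev 1), Biology (id 3, lev 1), Science (id 5, lev 1), Card (id 6, lev 1).
Iteration 2: rows with parent_id in {2,3,5,6} -> Board (id 4, lev 2), Drama (id 7, lev 2), SciFi (id 8, lev 2).
Iteration 3: lev < 2 fails for all current rows; recursion stops.
SUM(lev) = 0 + 1 + 1 + 1 + 1 + 2 + 2 + 2 = 10.

10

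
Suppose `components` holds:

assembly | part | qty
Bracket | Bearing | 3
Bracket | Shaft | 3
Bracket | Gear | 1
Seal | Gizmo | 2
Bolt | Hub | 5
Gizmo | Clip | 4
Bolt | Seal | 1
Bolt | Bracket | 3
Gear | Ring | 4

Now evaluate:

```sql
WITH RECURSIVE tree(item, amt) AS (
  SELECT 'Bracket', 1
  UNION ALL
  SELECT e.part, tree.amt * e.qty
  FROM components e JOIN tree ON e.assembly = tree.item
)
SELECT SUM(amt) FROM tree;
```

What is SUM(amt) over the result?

12

Base: (Bracket, amt=1).
Iteration 1: components of {Bracket} -> Bearing = 1*3 = 3, Gear = 1*1 = 1, Shaft = 1*3 = 3.
Iteration 2: components of {Bearing,Gear,Shaft} -> Ring = 1*4 = 4.
Iteration 3: no further components; recursion stops.
SUM(amt) = 1 + 3 + 3 + 1 + 4 = 12.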